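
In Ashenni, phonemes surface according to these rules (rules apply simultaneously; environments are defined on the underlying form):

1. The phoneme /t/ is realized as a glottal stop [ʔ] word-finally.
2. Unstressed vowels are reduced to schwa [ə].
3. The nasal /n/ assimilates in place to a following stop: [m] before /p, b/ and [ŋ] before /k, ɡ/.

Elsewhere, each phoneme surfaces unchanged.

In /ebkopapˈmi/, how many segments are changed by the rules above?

Segments that undergo a rule: /e/ → [ə] (rule 2); /o/ → [ə] (rule 2); /a/ → [ə] (rule 2).
All other segments surface unchanged.

3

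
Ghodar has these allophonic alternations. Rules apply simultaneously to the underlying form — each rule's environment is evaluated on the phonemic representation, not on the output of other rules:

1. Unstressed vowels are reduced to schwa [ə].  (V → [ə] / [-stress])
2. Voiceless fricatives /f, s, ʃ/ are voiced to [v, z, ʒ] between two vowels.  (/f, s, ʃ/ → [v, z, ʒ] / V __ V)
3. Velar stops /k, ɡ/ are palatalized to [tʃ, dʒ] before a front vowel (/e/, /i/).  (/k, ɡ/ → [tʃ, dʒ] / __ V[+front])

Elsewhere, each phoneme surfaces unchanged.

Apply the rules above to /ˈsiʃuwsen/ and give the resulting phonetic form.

[ˈsiʒəwsən]

/s/ (word-initial) fails the environment for rule 2, so it stays [s].
/i/ (between /s/ and /ʃ/) is in the target of rule 1 but the environment (in an unstressed syllable) is not met → [i].
/ʃ/ (between /i/ and /u/) occurs between two vowels → [ʒ] by rule 2.
Rule 1 applies to /u/ (between /ʃ/ and /w/: in an unstressed syllable) → [ə].
/w/ (between /u/ and /s/): no rule targets it → [w].
/s/ (between /w/ and /e/): rule 2 targets it, but not between two vowels → unchanged [s].
/e/ (between /s/ and /n/): in an unstressed syllable, so rule 1 applies → [ə].
/n/ (word-final) is unaffected → [n].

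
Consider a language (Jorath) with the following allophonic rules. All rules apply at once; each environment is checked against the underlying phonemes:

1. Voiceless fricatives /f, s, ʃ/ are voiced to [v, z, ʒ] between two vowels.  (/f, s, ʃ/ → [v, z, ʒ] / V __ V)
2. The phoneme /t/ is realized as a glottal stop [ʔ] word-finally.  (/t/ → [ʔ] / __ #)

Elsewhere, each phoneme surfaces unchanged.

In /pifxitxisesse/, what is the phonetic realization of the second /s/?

/s/ (between /e/ and /s/) fails the environment for rule 1, so it stays [s].

[s]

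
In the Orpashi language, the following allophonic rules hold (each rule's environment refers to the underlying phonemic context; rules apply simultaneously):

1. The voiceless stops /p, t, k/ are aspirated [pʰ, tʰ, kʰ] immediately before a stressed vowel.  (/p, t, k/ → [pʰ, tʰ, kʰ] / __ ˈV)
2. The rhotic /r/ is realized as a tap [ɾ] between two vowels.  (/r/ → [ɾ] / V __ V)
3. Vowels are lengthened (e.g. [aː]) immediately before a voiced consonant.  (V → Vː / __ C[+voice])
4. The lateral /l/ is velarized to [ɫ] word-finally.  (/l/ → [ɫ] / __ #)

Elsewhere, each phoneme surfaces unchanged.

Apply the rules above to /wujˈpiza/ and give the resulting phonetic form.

[wuːjˈpʰiːza]

/w/ (word-initial) is unaffected → [w].
/u/ — between /w/ and /j/, before a voiced consonant — surfaces as [uː] (rule 3).
/j/ (between /u/ and /p/) is unaffected → [j].
Rule 1 applies to /p/ (between /j/ and /i/: immediately before a stressed vowel) → [pʰ].
/i/ meets the environment for rule 3 (before a voiced consonant) → [iː].
/z/ (between /i/ and /a/): no rule targets it → [z].
/a/ — word-final; rule 3 does not apply here → [a].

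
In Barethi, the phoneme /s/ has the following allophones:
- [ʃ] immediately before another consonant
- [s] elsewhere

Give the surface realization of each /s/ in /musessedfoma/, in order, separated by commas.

Occurrence 1 (position 3): no conditioning environment matches → elsewhere allophone [s].
Occurrence 2 (position 5): immediately before another consonant → [ʃ].
Occurrence 3 (position 6): no conditioning environment matches → elsewhere allophone [s].

[s], [ʃ], [s]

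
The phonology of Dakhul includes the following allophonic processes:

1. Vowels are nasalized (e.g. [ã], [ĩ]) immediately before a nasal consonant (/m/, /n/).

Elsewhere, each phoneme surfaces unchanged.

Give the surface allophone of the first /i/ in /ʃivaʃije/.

[i]

/i/ (between /ʃ/ and /v/) fails the environment for rule 1, so it stays [i].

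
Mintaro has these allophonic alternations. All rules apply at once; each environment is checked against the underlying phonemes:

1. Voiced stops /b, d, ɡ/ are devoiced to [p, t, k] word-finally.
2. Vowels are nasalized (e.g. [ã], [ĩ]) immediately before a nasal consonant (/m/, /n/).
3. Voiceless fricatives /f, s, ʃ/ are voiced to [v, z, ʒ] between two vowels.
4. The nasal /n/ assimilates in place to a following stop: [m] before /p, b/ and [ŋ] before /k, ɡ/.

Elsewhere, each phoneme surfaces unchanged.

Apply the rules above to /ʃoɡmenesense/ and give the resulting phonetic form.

[ʃoɡmẽnezẽnse]

/ʃ/ (word-initial): rule 3 targets it, but not between two vowels → unchanged [ʃ].
/o/ (between /ʃ/ and /ɡ/): rule 2 targets it, but not before a nasal consonant → unchanged [o].
/ɡ/ — between /o/ and /m/; rule 1 does not apply here → [ɡ].
/e/ — between /m/ and /n/, before a nasal consonant — surfaces as [ẽ] (rule 2).
/n/ — between /e/ and /e/; rule 4 does not apply here → [n].
/e/ — between /n/ and /s/; rule 2 does not apply here → [e].
/s/ — between /e/ and /e/, between two vowels — surfaces as [z] (rule 3).
/e/ — between /s/ and /n/, before a nasal consonant — surfaces as [ẽ] (rule 2).
/n/ (between /e/ and /s/) fails the environment for rule 4, so it stays [n].
/s/ (between /n/ and /e/) is in the target of rule 3 but the environment (between two vowels) is not met → [s].
/e/ (word-final): rule 2 targets it, but not before a nasal consonant → unchanged [e].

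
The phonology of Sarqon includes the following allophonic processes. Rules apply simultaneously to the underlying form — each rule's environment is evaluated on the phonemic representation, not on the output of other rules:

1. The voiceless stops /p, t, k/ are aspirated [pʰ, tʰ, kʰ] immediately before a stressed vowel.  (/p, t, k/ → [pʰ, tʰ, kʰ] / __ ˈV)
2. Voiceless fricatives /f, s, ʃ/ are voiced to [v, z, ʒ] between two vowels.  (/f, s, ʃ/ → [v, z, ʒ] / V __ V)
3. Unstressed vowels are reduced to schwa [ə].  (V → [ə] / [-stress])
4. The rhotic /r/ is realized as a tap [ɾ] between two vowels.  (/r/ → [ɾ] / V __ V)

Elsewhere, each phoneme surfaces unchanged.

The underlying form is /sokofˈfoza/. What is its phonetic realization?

[səkəfˈfozə]

/s/ (word-initial): rule 2 targets it, but not between two vowels → unchanged [s].
/o/ meets the environment for rule 3 (in an unstressed syllable) → [ə].
/k/ (between /o/ and /o/) is in the target of rule 1 but the environment (immediately before a stressed vowel) is not met → [k].
/o/ (between /k/ and /f/): in an unstressed syllable, so rule 3 applies → [ə].
/f/ (between /o/ and /f/) fails the environment for rule 2, so it stays [f].
/f/ (between /f/ and /o/) fails the environment for rule 2, so it stays [f].
/o/ (between /f/ and /z/) is in the target of rule 3 but the environment (in an unstressed syllable) is not met → [o].
/z/ — not in any rule's target class → [z].
/a/ (word-final): in an unstressed syllable, so rule 3 applies → [ə].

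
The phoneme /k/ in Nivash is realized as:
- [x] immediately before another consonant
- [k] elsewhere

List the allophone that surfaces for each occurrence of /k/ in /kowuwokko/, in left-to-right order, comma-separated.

[k], [x], [k]

Occurrence 1 (position 1): no conditioning environment matches → elsewhere allophone [k].
Occurrence 2 (position 7): immediately before another consonant → [x].
Occurrence 3 (position 8): no conditioning environment matches → elsewhere allophone [k].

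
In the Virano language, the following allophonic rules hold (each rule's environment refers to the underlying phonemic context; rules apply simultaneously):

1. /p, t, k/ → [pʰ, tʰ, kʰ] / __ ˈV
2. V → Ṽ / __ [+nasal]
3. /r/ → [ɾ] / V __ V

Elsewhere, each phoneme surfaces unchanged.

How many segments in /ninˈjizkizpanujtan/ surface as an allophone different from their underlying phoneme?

3

Segments that undergo a rule: /i/ → [ĩ] (rule 2); /a/ → [ã] (rule 2); /a/ → [ã] (rule 2).
All other segments surface unchanged.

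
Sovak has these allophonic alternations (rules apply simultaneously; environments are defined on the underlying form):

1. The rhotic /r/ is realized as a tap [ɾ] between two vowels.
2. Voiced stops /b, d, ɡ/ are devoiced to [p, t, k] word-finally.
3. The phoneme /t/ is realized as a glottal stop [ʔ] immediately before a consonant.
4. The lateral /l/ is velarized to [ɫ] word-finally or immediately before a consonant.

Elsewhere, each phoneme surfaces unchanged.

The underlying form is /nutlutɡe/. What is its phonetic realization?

/n/ (word-initial): no rule targets it → [n].
/u/ (between /n/ and /t/): no rule targets it → [u].
/t/ (between /u/ and /l/) occurs immediately before a consonant → [ʔ] by rule 3.
/l/ — between /t/ and /u/; rule 4 does not apply here → [l].
/u/ (between /l/ and /t/): no rule targets it → [u].
Rule 3 applies to /t/ (between /u/ and /ɡ/: immediately before a consonant) → [ʔ].
/ɡ/ (between /t/ and /e/): rule 2 targets it, but not word-finally → unchanged [ɡ].
/e/ (word-final) is unaffected → [e].

[nuʔluʔɡe]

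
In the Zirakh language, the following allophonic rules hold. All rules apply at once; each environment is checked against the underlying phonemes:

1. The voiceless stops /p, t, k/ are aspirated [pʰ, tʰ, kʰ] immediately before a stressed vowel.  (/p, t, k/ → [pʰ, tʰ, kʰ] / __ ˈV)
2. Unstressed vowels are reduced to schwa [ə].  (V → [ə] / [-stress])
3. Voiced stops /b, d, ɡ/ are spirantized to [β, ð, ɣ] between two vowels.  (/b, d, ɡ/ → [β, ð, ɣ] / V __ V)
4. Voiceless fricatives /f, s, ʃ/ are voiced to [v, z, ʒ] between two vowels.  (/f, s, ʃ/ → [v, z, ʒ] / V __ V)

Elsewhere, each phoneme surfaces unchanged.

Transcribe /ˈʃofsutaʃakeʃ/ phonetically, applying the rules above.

/ʃ/ (word-initial): rule 4 targets it, but not between two vowels → unchanged [ʃ].
/o/ (between /ʃ/ and /f/) fails the environment for rule 2, so it stays [o].
/f/ — between /o/ and /s/; rule 4 does not apply here → [f].
/s/ — between /f/ and /u/; rule 4 does not apply here → [s].
/u/ (between /s/ and /t/) occurs in an unstressed syllable → [ə] by rule 2.
/t/ (between /u/ and /a/) is in the target of rule 1 but the environment (immediately before a stressed vowel) is not met → [t].
/a/ meets the environment for rule 2 (in an unstressed syllable) → [ə].
/ʃ/ (between /a/ and /a/) occurs between two vowels → [ʒ] by rule 4.
/a/ meets the environment for rule 2 (in an unstressed syllable) → [ə].
/k/ — between /a/ and /e/; rule 1 does not apply here → [k].
Rule 2 applies to /e/ (between /k/ and /ʃ/: in an unstressed syllable) → [ə].
/ʃ/ (word-final) fails the environment for rule 4, so it stays [ʃ].

[ˈʃofsətəʒəkəʃ]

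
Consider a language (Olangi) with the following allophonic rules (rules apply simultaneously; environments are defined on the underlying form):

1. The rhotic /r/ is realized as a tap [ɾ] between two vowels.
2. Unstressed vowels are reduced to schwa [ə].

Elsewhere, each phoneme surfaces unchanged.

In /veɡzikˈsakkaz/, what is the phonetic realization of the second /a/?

[ə]

/a/ (between /k/ and /z/) occurs in an unstressed syllable → [ə] by rule 2.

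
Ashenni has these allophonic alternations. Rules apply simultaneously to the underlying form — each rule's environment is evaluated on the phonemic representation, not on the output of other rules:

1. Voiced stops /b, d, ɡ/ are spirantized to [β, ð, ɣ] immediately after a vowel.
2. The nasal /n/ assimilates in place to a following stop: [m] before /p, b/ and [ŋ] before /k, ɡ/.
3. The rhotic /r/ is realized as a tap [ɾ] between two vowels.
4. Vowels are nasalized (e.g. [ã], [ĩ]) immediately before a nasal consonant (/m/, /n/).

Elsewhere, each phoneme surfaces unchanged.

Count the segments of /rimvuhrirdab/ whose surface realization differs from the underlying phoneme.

Segments that undergo a rule: /i/ → [ĩ] (rule 4); /b/ → [β] (rule 1).
All other segments surface unchanged.

2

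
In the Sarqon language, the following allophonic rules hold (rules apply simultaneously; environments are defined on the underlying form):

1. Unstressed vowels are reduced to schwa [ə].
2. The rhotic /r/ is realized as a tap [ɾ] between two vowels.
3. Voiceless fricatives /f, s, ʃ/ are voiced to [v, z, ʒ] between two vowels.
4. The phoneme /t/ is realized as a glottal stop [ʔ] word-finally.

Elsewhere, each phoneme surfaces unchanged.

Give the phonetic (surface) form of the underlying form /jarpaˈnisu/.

[jərpəˈnizə]

/j/ (word-initial) is unaffected → [j].
/a/ — between /j/ and /r/, in an unstressed syllable — surfaces as [ə] (rule 1).
/r/ (between /a/ and /p/) fails the environment for rule 2, so it stays [r].
/p/ — not in any rule's target class → [p].
/a/ (between /p/ and /n/) occurs in an unstressed syllable → [ə] by rule 1.
/n/ — not in any rule's target class → [n].
/i/ (between /n/ and /s/) is in the target of rule 1 but the environment (in an unstressed syllable) is not met → [i].
/s/ meets the environment for rule 3 (between two vowels) → [z].
Rule 1 applies to /u/ (word-final: in an unstressed syllable) → [ə].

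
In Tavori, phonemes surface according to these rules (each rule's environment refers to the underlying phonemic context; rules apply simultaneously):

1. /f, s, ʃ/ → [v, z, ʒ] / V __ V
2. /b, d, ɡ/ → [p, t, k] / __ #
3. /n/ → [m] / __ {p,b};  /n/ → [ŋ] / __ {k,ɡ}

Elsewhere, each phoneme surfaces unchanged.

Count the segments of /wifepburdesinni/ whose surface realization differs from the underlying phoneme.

2

Segments that undergo a rule: /f/ → [v] (rule 1); /s/ → [z] (rule 1).
All other segments surface unchanged.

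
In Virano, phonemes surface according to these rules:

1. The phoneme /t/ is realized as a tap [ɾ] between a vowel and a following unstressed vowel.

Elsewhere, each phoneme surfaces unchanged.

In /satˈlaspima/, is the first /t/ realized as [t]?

Yes

/t/ (between /a/ and /l/) fails the environment for rule 1, so it stays [t].
The actual realization is [t], which matches [t].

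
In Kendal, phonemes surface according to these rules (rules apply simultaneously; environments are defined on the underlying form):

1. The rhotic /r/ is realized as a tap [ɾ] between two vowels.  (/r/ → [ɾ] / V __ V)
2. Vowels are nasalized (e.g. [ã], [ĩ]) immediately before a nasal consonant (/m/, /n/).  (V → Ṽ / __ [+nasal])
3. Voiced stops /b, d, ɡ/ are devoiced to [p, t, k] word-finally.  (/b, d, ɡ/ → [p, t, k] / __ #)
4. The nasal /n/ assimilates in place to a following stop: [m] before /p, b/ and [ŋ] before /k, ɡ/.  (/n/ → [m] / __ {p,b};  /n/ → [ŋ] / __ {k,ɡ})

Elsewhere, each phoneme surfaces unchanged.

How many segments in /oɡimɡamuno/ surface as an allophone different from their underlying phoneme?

3

Segments that undergo a rule: /i/ → [ĩ] (rule 2); /a/ → [ã] (rule 2); /u/ → [ũ] (rule 2).
All other segments surface unchanged.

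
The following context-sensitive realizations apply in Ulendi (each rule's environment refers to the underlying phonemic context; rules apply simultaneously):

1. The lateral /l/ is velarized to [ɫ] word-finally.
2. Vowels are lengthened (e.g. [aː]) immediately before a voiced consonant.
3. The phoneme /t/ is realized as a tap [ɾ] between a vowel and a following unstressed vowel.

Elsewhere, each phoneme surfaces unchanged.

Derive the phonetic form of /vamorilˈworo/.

/v/ — not in any rule's target class → [v].
/a/ (between /v/ and /m/) occurs before a voiced consonant → [aː] by rule 2.
/m/ (between /a/ and /o/): no rule targets it → [m].
/o/ (between /m/ and /r/): before a voiced consonant, so rule 2 applies → [oː].
/r/ — not in any rule's target class → [r].
Rule 2 applies to /i/ (between /r/ and /l/: before a voiced consonant) → [iː].
/l/ (between /i/ and /w/) fails the environment for rule 1, so it stays [l].
/w/ stays [w].
/o/ — between /w/ and /r/, before a voiced consonant — surfaces as [oː] (rule 2).
/r/ (between /o/ and /o/) is unaffected → [r].
/o/ (word-final) fails the environment for rule 2, so it stays [o].

[vaːmoːriːlˈwoːro]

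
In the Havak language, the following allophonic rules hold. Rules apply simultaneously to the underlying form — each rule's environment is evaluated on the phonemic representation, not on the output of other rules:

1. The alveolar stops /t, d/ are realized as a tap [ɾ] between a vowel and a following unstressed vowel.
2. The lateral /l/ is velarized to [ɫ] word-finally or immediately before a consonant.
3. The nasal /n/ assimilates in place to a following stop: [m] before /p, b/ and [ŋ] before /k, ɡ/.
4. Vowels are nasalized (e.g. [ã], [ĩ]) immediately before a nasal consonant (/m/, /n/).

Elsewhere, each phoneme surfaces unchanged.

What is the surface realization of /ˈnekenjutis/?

/n/ (word-initial): rule 3 targets it, but not before a labial or velar stop → unchanged [n].
/e/ — between /n/ and /k/; rule 4 does not apply here → [e].
/e/ — between /k/ and /n/, before a nasal consonant — surfaces as [ẽ] (rule 4).
/n/ — between /e/ and /j/; rule 3 does not apply here → [n].
/u/ (between /j/ and /t/) is in the target of rule 4 but the environment (before a nasal consonant) is not met → [u].
Rule 1 applies to /t/ (between /u/ and /i/: between a vowel and a following unstressed vowel) → [ɾ].
/i/ (between /t/ and /s/) is in the target of rule 4 but the environment (before a nasal consonant) is not met → [i].

[ˈnekẽnjuɾis]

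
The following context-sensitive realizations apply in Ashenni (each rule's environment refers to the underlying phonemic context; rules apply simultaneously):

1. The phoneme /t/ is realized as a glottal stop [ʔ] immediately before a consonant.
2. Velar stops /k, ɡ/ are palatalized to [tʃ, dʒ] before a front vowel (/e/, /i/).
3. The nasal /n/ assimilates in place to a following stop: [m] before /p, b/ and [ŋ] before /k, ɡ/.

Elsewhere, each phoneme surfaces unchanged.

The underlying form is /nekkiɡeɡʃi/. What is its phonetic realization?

[nektʃidʒeɡʃi]

/n/ (word-initial) is in the target of rule 3 but the environment (before a labial or velar stop) is not met → [n].
/e/ stays [e].
/k/ (between /e/ and /k/) is in the target of rule 2 but the environment (before a front vowel) is not met → [k].
Rule 2 applies to /k/ (between /k/ and /i/: before a front vowel) → [tʃ].
/i/ stays [i].
/ɡ/ meets the environment for rule 2 (before a front vowel) → [dʒ].
/e/ stays [e].
/ɡ/ (between /e/ and /ʃ/): rule 2 targets it, but not before a front vowel → unchanged [ɡ].
/ʃ/ — not in any rule's target class → [ʃ].
/i/ (word-final): no rule targets it → [i].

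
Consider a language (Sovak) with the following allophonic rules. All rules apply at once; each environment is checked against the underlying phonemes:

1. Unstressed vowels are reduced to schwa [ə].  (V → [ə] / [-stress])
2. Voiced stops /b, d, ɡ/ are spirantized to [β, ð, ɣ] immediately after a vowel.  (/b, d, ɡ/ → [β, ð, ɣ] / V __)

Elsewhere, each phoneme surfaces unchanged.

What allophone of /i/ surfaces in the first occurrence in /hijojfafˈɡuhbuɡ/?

Rule 1 applies to /i/ (between /h/ and /j/: in an unstressed syllable) → [ə].

[ə]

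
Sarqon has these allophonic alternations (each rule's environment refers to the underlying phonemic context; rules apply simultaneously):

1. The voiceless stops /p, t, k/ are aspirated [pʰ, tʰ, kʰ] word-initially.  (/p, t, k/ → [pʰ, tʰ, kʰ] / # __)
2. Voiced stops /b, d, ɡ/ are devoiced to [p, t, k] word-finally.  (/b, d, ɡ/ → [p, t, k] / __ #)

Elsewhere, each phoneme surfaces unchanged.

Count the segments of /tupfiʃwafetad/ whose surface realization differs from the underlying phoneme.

2

Segments that undergo a rule: /t/ → [tʰ] (rule 1); /d/ → [t] (rule 2).
All other segments surface unchanged.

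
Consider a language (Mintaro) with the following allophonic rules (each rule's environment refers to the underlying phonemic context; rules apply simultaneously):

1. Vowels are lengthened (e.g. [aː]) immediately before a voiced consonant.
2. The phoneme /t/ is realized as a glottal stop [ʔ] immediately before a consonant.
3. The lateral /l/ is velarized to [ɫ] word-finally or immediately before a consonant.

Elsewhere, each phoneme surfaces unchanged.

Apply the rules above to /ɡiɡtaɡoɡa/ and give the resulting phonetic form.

[ɡiːɡtaːɡoːɡa]

/ɡ/ (word-initial): no rule targets it → [ɡ].
/i/ — between /ɡ/ and /ɡ/, before a voiced consonant — surfaces as [iː] (rule 1).
/ɡ/ (between /i/ and /t/) is unaffected → [ɡ].
/t/ (between /ɡ/ and /a/): rule 2 targets it, but not immediately before a consonant → unchanged [t].
/a/ — between /t/ and /ɡ/, before a voiced consonant — surfaces as [aː] (rule 1).
/ɡ/ stays [ɡ].
/o/ (between /ɡ/ and /ɡ/) occurs before a voiced consonant → [oː] by rule 1.
/ɡ/ (between /o/ and /a/): no rule targets it → [ɡ].
/a/ (word-final) is in the target of rule 1 but the environment (before a voiced consonant) is not met → [a].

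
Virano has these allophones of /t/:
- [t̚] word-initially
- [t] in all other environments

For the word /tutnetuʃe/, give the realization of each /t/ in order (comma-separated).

[t̚], [t], [t]

Occurrence 1 (position 1): word-initially → [t̚].
Occurrence 2 (position 3): no conditioning environment matches → elsewhere allophone [t].
Occurrence 3 (position 6): no conditioning environment matches → elsewhere allophone [t].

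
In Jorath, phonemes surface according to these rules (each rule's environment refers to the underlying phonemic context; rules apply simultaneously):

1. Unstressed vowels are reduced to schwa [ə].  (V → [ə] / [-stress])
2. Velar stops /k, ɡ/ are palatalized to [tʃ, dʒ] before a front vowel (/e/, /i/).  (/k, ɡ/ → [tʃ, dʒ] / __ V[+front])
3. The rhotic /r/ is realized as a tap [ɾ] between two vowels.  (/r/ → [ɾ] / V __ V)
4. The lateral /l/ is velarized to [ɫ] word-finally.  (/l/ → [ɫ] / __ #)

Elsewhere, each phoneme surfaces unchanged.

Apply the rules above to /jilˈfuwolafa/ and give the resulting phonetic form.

[jəlˈfuwələfə]

/i/ meets the environment for rule 1 (in an unstressed syllable) → [ə].
/l/ (between /i/ and /f/) is in the target of rule 4 but the environment (word-finally) is not met → [l].
/u/ (between /f/ and /w/) fails the environment for rule 1, so it stays [u].
/o/ (between /w/ and /l/): in an unstressed syllable, so rule 1 applies → [ə].
/l/ (between /o/ and /a/): rule 4 targets it, but not word-finally → unchanged [l].
/a/ — between /l/ and /f/, in an unstressed syllable — surfaces as [ə] (rule 1).
/a/ — word-final, in an unstressed syllable — surfaces as [ə] (rule 1).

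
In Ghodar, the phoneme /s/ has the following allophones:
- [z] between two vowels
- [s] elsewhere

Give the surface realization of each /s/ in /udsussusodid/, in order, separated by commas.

Occurrence 1 (position 3): no conditioning environment matches → elsewhere allophone [s].
Occurrence 2 (position 5): no conditioning environment matches → elsewhere allophone [s].
Occurrence 3 (position 6): no conditioning environment matches → elsewhere allophone [s].
Occurrence 4 (position 8): between two vowels → [z].

[s], [s], [s], [z]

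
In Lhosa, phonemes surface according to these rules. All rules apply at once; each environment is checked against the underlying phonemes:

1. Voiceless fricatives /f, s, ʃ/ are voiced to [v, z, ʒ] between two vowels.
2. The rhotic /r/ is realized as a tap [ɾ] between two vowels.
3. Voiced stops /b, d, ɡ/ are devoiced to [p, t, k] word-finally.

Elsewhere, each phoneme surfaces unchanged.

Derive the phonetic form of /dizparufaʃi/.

/d/ (word-initial): rule 3 targets it, but not word-finally → unchanged [d].
/r/ meets the environment for rule 2 (between two vowels) → [ɾ].
Rule 1 applies to /f/ (between /u/ and /a/: between two vowels) → [v].
/ʃ/ (between /a/ and /i/): between two vowels, so rule 1 applies → [ʒ].

[dizpaɾuvaʒi]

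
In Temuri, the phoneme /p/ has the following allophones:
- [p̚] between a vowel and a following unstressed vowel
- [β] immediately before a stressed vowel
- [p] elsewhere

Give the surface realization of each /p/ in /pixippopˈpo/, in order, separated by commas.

[p], [p], [p], [p], [β]

Occurrence 1 (position 1): no conditioning environment matches → elsewhere allophone [p].
Occurrence 2 (position 5): no conditioning environment matches → elsewhere allophone [p].
Occurrence 3 (position 6): no conditioning environment matches → elsewhere allophone [p].
Occurrence 4 (position 8): no conditioning environment matches → elsewhere allophone [p].
Occurrence 5 (position 9): immediately before a stressed vowel → [β].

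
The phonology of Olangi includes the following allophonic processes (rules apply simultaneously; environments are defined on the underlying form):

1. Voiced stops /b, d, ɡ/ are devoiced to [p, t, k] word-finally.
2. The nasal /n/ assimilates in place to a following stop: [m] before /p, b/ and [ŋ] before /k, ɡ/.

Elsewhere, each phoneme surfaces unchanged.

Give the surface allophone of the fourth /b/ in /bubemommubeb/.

[p]

/b/ (word-final): word-finally, so rule 1 applies → [p].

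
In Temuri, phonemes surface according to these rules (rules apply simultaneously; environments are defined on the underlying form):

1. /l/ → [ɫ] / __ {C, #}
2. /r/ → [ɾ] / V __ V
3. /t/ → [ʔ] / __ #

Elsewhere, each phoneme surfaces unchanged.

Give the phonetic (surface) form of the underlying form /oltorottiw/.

[oɫtoɾottiw]

/l/ (between /o/ and /t/) occurs word-finally or immediately before a consonant → [ɫ] by rule 1.
/t/ (between /l/ and /o/) is in the target of rule 3 but the environment (word-finally) is not met → [t].
/r/ meets the environment for rule 2 (between two vowels) → [ɾ].
/t/ (between /o/ and /t/): rule 3 targets it, but not word-finally → unchanged [t].
/t/ — between /t/ and /i/; rule 3 does not apply here → [t].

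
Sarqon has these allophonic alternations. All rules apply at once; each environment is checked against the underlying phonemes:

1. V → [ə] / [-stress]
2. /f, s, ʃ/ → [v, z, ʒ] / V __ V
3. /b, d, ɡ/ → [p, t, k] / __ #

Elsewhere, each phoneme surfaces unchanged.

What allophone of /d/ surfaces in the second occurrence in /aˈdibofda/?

[d]

/d/ (between /f/ and /a/): rule 3 targets it, but not word-finally → unchanged [d].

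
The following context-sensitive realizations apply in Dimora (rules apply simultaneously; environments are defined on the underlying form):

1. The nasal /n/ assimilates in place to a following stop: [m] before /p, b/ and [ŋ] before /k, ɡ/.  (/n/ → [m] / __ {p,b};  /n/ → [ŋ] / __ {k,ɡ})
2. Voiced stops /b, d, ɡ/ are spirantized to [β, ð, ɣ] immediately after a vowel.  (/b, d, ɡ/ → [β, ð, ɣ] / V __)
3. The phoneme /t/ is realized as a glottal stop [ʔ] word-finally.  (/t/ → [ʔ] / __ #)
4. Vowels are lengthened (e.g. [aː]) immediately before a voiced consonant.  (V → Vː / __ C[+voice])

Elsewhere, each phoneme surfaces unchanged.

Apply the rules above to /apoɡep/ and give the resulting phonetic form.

/a/ (word-initial): rule 4 targets it, but not before a voiced consonant → unchanged [a].
/p/ (between /a/ and /o/) is unaffected → [p].
/o/ meets the environment for rule 4 (before a voiced consonant) → [oː].
Rule 2 applies to /ɡ/ (between /o/ and /e/: immediately after a vowel) → [ɣ].
/e/ (between /ɡ/ and /p/) is in the target of rule 4 but the environment (before a voiced consonant) is not met → [e].
/p/ (word-final) is unaffected → [p].

[apoːɣep]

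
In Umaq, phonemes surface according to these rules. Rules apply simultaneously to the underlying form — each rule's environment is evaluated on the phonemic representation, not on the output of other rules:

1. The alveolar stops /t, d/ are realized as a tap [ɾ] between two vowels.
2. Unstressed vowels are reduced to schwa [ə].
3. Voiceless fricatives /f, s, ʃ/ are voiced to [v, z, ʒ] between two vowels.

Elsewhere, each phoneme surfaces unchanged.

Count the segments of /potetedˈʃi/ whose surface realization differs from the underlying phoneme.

Segments that undergo a rule: /o/ → [ə] (rule 2); /t/ → [ɾ] (rule 1); /e/ → [ə] (rule 2); /t/ → [ɾ] (rule 1); /e/ → [ə] (rule 2).
All other segments surface unchanged.

5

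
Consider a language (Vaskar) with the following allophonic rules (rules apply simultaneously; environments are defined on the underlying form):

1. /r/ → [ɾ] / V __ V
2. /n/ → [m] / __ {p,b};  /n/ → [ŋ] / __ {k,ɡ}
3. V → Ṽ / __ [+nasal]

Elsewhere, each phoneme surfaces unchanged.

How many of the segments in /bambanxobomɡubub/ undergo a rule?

3

Segments that undergo a rule: /a/ → [ã] (rule 3); /a/ → [ã] (rule 3); /o/ → [õ] (rule 3).
All other segments surface unchanged.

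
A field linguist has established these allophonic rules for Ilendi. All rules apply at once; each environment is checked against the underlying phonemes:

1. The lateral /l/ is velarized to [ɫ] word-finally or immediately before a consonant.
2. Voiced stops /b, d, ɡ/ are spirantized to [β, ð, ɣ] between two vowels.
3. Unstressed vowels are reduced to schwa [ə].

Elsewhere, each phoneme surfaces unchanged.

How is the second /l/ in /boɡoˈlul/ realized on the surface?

[ɫ]

/l/ meets the environment for rule 1 (word-finally or immediately before a consonant) → [ɫ].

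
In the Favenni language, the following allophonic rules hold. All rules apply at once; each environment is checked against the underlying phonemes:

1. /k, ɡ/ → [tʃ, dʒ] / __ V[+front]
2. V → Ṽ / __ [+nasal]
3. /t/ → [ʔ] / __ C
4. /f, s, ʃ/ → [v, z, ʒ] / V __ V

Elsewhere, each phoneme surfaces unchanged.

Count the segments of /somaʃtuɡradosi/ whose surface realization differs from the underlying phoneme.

Segments that undergo a rule: /o/ → [õ] (rule 2); /s/ → [z] (rule 4).
All other segments surface unchanged.

2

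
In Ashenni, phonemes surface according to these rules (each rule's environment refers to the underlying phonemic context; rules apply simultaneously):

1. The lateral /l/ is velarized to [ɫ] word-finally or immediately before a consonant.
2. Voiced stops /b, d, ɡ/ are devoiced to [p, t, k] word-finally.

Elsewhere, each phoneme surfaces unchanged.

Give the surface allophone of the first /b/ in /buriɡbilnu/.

[b]

/b/ (word-initial) fails the environment for rule 2, so it stays [b].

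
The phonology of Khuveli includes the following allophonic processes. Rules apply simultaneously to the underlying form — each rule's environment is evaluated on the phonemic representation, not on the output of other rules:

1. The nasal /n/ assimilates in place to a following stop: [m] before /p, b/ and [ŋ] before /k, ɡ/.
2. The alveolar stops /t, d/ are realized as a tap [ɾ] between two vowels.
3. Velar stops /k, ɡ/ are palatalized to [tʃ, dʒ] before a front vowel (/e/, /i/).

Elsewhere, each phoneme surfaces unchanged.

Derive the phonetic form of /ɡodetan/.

/ɡ/ (word-initial): rule 3 targets it, but not before a front vowel → unchanged [ɡ].
/o/ (between /ɡ/ and /d/) is unaffected → [o].
/d/ meets the environment for rule 2 (between two vowels) → [ɾ].
/e/ stays [e].
/t/ (between /e/ and /a/) occurs between two vowels → [ɾ] by rule 2.
/a/ (between /t/ and /n/): no rule targets it → [a].
/n/ (word-final): rule 1 targets it, but not before a labial or velar stop → unchanged [n].

[ɡoɾeɾan]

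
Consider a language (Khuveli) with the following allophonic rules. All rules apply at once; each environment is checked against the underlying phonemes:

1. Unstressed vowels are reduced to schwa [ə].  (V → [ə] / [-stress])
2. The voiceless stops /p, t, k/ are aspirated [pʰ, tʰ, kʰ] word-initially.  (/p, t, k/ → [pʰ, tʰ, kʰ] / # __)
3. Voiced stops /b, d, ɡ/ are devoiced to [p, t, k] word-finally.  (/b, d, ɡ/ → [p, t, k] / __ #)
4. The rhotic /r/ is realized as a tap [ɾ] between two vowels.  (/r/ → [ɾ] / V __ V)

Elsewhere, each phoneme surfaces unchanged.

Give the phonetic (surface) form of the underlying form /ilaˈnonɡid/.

/i/ — word-initial, in an unstressed syllable — surfaces as [ə] (rule 1).
/l/ (between /i/ and /a/): no rule targets it → [l].
/a/ meets the environment for rule 1 (in an unstressed syllable) → [ə].
/n/ (between /a/ and /o/) is unaffected → [n].
/o/ — between /n/ and /n/; rule 1 does not apply here → [o].
/n/ stays [n].
/ɡ/ (between /n/ and /i/) fails the environment for rule 3, so it stays [ɡ].
/i/ (between /ɡ/ and /d/) occurs in an unstressed syllable → [ə] by rule 1.
Rule 3 applies to /d/ (word-final: word-finally) → [t].

[ələˈnonɡət]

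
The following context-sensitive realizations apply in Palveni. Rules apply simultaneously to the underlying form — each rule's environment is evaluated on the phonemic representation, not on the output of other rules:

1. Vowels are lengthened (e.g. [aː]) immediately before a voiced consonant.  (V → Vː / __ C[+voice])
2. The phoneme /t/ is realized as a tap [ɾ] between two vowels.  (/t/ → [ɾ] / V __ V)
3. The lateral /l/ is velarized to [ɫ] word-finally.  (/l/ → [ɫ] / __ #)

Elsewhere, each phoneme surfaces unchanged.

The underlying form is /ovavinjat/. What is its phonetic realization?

/o/ (word-initial): before a voiced consonant, so rule 1 applies → [oː].
/v/ (between /o/ and /a/) is unaffected → [v].
/a/ meets the environment for rule 1 (before a voiced consonant) → [aː].
/v/ (between /a/ and /i/): no rule targets it → [v].
/i/ (between /v/ and /n/) occurs before a voiced consonant → [iː] by rule 1.
/n/ stays [n].
/j/ (between /n/ and /a/) is unaffected → [j].
/a/ (between /j/ and /t/) fails the environment for rule 1, so it stays [a].
/t/ (word-final): rule 2 targets it, but not between two vowels → unchanged [t].

[oːvaːviːnjat]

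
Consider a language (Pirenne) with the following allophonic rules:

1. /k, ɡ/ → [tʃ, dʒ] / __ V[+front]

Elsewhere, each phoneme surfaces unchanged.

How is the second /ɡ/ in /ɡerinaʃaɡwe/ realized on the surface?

/ɡ/ — between /a/ and /w/; rule 1 does not apply here → [ɡ].

[ɡ]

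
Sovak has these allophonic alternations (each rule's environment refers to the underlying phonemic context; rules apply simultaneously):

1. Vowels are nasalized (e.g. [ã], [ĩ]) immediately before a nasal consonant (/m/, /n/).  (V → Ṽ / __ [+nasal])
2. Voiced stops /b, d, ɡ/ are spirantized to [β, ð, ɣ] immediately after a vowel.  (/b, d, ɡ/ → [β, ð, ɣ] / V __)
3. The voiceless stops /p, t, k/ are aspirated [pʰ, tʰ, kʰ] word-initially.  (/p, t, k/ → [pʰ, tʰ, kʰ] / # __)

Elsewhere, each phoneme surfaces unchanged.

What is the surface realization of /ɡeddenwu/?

/ɡ/ — word-initial; rule 2 does not apply here → [ɡ].
/e/ (between /ɡ/ and /d/) fails the environment for rule 1, so it stays [e].
Rule 2 applies to /d/ (between /e/ and /d/: immediately after a vowel) → [ð].
/d/ (between /d/ and /e/) fails the environment for rule 2, so it stays [d].
/e/ meets the environment for rule 1 (before a nasal consonant) → [ẽ].
/n/ stays [n].
/w/ (between /n/ and /u/) is unaffected → [w].
/u/ (word-final): rule 1 targets it, but not before a nasal consonant → unchanged [u].

[ɡeðdẽnwu]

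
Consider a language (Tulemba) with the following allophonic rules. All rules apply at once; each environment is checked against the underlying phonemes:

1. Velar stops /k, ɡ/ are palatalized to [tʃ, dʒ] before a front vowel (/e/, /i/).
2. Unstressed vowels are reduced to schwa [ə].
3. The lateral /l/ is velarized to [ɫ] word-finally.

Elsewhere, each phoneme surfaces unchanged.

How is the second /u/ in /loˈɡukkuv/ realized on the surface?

[ə]

/u/ meets the environment for rule 2 (in an unstressed syllable) → [ə].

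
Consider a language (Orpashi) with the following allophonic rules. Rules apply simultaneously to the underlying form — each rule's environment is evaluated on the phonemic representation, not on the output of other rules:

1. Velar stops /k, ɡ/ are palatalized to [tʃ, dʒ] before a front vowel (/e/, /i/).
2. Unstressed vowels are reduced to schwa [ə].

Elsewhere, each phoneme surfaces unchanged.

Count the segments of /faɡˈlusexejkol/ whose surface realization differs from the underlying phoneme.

Segments that undergo a rule: /a/ → [ə] (rule 2); /e/ → [ə] (rule 2); /e/ → [ə] (rule 2); /o/ → [ə] (rule 2).
All other segments surface unchanged.

4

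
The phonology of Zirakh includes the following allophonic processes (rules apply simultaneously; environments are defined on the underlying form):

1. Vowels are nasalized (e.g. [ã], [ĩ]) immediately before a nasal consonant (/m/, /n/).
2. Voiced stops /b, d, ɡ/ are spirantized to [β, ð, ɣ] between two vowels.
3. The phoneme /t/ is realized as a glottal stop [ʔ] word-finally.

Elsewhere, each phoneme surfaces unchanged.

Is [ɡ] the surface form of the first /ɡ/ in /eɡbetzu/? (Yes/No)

Yes

/ɡ/ (between /e/ and /b/): rule 2 targets it, but not between two vowels → unchanged [ɡ].
The actual realization is [ɡ], which matches [ɡ].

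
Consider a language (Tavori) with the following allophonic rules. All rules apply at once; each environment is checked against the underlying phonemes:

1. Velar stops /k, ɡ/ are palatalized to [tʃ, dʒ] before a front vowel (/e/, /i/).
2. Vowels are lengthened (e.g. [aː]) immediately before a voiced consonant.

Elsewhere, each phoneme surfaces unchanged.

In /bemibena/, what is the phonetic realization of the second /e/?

[eː]

Rule 2 applies to /e/ (between /b/ and /n/: before a voiced consonant) → [eː].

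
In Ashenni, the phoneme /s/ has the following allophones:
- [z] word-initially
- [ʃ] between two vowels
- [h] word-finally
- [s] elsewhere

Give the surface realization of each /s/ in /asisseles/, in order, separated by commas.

[ʃ], [s], [s], [h]

Occurrence 1 (position 2): between two vowels → [ʃ].
Occurrence 2 (position 4): no conditioning environment matches → elsewhere allophone [s].
Occurrence 3 (position 5): no conditioning environment matches → elsewhere allophone [s].
Occurrence 4 (position 9): word-finally → [h].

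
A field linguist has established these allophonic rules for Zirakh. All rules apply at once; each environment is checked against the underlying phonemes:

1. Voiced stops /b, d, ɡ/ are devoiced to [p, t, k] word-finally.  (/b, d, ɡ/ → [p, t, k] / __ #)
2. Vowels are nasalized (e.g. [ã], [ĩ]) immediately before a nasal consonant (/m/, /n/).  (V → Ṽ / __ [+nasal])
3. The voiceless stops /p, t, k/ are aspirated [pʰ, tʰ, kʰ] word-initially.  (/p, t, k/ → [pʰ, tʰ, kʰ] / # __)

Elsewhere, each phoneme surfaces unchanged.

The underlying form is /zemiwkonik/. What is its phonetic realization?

/e/ (between /z/ and /m/): before a nasal consonant, so rule 2 applies → [ẽ].
/i/ (between /m/ and /w/): rule 2 targets it, but not before a nasal consonant → unchanged [i].
/k/ (between /w/ and /o/) is in the target of rule 3 but the environment (word-initially) is not met → [k].
Rule 2 applies to /o/ (between /k/ and /n/: before a nasal consonant) → [õ].
/i/ (between /n/ and /k/): rule 2 targets it, but not before a nasal consonant → unchanged [i].
/k/ (word-final) fails the environment for rule 3, so it stays [k].

[zẽmiwkõnik]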